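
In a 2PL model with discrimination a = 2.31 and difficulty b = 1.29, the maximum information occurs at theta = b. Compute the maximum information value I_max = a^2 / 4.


For 2PL, max info at theta = b = 1.29
I_max = a^2 / 4 = 2.31^2 / 4
= 5.3361 / 4
I_max = 1.334

1.334


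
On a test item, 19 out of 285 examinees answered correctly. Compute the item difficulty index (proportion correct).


Item difficulty p = number correct / total examinees
p = 19 / 285
p = 0.0667

0.0667


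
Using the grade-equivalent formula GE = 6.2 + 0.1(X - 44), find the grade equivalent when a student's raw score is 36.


raw - median = 36 - 44 = -8
slope * diff = 0.1 * -8 = -0.8
GE = 6.2 + -0.8
GE = 5.4

5.4


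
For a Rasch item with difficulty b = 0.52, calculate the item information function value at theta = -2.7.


P = 1/(1+exp(-(-2.7-0.52))) = 0.0384
I = P*(1-P) = 0.0384 * 0.9616
I = 0.0369

0.0369


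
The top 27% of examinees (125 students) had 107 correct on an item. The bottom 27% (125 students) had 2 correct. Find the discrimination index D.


p_upper = 107/125 = 0.856
p_lower = 2/125 = 0.016
D = 0.856 - 0.016 = 0.84

0.84


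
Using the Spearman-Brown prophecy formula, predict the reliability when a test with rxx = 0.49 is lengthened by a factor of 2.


r_new = (n * rxx) / (1 + (n-1) * rxx)
r_new = (2 * 0.49) / (1 + 1 * 0.49)
r_new = 0.98 / 1.49
r_new = 0.6577

0.6577


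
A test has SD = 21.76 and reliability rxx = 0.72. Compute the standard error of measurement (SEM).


SEM = SD * sqrt(1 - rxx)
SEM = 21.76 * sqrt(1 - 0.72)
SEM = 21.76 * sqrt(0.28) = 21.76 * 0.52915
SEM = 11.5143

11.5143


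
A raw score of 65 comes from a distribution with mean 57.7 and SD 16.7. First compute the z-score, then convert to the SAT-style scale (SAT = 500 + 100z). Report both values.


z = (X - mean) / SD = (65 - 57.7) / 16.7
z = 7.3 / 16.7
z = 0.4371
SAT-scale = SAT = 500 + 100z
Carry z at full precision (z = 7.3 / 16.7) into the conversion:
SAT-scale = 500 + 100 * (7.3 / 16.7) = 500 + 730 / 16.7
SAT-scale = 500 + 43.7126
SAT-scale = 543.7126

543.7126


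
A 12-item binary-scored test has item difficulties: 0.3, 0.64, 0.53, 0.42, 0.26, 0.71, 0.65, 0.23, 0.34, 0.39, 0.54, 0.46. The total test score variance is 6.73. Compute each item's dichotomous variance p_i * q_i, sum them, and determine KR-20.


For each item, compute p_i * q_i:
  Item 1: 0.3 * 0.7 = 0.21
  Item 2: 0.64 * 0.36 = 0.2304
  Item 3: 0.53 * 0.47 = 0.2491
  Item 4: 0.42 * 0.58 = 0.2436
  Item 5: 0.26 * 0.74 = 0.1924
  Item 6: 0.71 * 0.29 = 0.2059
  Item 7: 0.65 * 0.35 = 0.2275
  Item 8: 0.23 * 0.77 = 0.1771
  Item 9: 0.34 * 0.66 = 0.2244
  Item 10: 0.39 * 0.61 = 0.2379
  Item 11: 0.54 * 0.46 = 0.2484
  Item 12: 0.46 * 0.54 = 0.2484
Sum(p_i * q_i) = 0.21 + 0.2304 + 0.2491 + 0.2436 + 0.1924 + 0.2059 + 0.2275 + 0.1771 + 0.2244 + 0.2379 + 0.2484 + 0.2484 = 2.6951
KR-20 = (k/(k-1)) * (1 - Sum(p_i*q_i) / Var_total)
= (12/11) * (1 - 2.6951/6.73)
= 1.0909 * 0.5995
KR-20 = 0.654

0.654


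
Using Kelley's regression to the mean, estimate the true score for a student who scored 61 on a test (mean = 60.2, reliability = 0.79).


T_est = rxx * X + (1 - rxx) * mean
T_est = 0.79 * 61 + 0.21 * 60.2
T_est = 48.19 + 12.642
T_est = 60.832

60.832


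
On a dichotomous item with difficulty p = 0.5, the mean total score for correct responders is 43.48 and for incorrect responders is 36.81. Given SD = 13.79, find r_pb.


q = 1 - p = 0.5
rpb = ((M1 - M0) / SD) * sqrt(p * q)
rpb = ((43.48 - 36.81) / 13.79) * sqrt(0.5 * 0.5)
rpb = 0.2418

0.2418


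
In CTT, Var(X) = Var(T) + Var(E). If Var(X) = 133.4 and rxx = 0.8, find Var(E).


var_true = rxx * var_obs = 0.8 * 133.4 = 106.72
var_error = var_obs - var_true
var_error = 133.4 - 106.72
var_error = 26.68

26.68


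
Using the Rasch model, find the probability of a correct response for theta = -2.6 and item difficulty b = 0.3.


theta - b = -2.6 - 0.3 = -2.9
exp(-(theta - b)) = exp(2.9) = 18.1741
P = 1 / (1 + 18.1741)
P = 0.0522

0.0522


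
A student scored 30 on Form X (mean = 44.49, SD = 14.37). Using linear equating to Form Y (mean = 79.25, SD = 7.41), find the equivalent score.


slope = SD_Y / SD_X = 7.41 / 14.37 ~ 0.5157
intercept = mean_Y - slope * mean_X = 79.25 - (7.41 / 14.37) * 44.49 ~ 56.3084
Y = slope * X + intercept. To avoid rounding drift from the rounded slope/intercept, evaluate the equivalent form Y = mean_Y + SD_Y * (X - mean_X) / SD_X at full precision:
Y = 79.25 + 7.41 * (30 - 44.49) / 14.37
Y = 79.25 - 7.41 * 14.49 / 14.37
Y = 79.25 - 107.3709 / 14.37
Y = 79.25 - 7.4719
Y = 71.7781

71.7781


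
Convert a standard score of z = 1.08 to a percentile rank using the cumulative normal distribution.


CDF(z) = 0.5 * (1 + erf(z/sqrt(2)))
erf(0.7637) = 0.7199
CDF = 0.8599
Percentile rank = 0.8599 * 100 = 85.99

85.99


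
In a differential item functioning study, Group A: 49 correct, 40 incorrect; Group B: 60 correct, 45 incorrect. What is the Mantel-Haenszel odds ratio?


Odds_A = 49/40 = 1.225
Odds_B = 60/45 = 1.3333
OR = Odds_A / Odds_B = 1.225 / 1.3333
Exactly, OR = (49 * 45) / (40 * 60) = 2205 / 2400
OR = 0.9187

0.9187


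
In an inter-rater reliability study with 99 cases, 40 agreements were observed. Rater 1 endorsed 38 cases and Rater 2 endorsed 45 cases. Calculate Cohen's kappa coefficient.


P_o = 40/99 = 0.40404
P_e = (38*45 + 61*54) / 9801 = 0.51056
kappa = (P_o - P_e) / (1 - P_e)
kappa = (0.40404 - 0.51056) / (1 - 0.51056)
kappa = -0.2176

-0.2176


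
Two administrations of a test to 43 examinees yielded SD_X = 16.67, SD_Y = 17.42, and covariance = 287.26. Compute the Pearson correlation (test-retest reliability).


r = cov(X,Y) / (SD_X * SD_Y)
r = 287.26 / (16.67 * 17.42)
r = 287.26 / 290.3914
r = 0.9892

0.9892


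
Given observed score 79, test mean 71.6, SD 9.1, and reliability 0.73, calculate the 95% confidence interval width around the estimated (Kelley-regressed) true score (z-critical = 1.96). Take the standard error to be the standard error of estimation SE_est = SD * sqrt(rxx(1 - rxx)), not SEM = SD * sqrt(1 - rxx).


True score estimate = 0.73*79 + 0.27*71.6 = 77.002
SE_est = SD * sqrt(rxx * (1 - rxx)) = 9.1 * sqrt(0.73 * 0.27) = 9.1 * sqrt(0.1971) = 4.040031
CI = T_est +/- z * SE_est, so width = 2 * z * SE_est = 2 * 1.96 * 4.040031
Width = 15.8369

15.8369


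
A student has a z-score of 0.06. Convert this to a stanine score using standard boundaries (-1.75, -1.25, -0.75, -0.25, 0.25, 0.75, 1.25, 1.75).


Stanine boundaries: [-1.75, -1.25, -0.75, -0.25, 0.25, 0.75, 1.25, 1.75]
z = 0.06
Check each boundary:
  z >= -1.75 -> could be stanine 2
  z >= -1.25 -> could be stanine 3
  z >= -0.75 -> could be stanine 4
  z >= -0.25 -> could be stanine 5
  z < 0.25
  z < 0.75
  z < 1.25
  z < 1.75
Highest qualifying boundary gives stanine = 5

5


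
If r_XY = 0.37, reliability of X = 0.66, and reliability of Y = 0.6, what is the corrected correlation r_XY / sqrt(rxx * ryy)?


r_corrected = rxy / sqrt(rxx * ryy)
= 0.37 / sqrt(0.66 * 0.6)
= 0.37 / sqrt(0.396)
= 0.37 / 0.629285
r_corrected = 0.588

0.588


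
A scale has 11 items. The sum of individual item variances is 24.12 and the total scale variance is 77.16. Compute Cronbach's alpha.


alpha = (k/(k-1)) * (1 - sum(si^2)/s_total^2)
= (11/10) * (1 - 24.12/77.16)
alpha = 0.7561

0.7561


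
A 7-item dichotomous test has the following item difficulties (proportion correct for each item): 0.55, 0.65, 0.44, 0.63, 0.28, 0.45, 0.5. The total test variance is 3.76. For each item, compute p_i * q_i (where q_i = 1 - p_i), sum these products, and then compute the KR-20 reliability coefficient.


For each item, compute p_i * q_i:
  Item 1: 0.55 * 0.45 = 0.2475
  Item 2: 0.65 * 0.35 = 0.2275
  Item 3: 0.44 * 0.56 = 0.2464
  Item 4: 0.63 * 0.37 = 0.2331
  Item 5: 0.28 * 0.72 = 0.2016
  Item 6: 0.45 * 0.55 = 0.2475
  Item 7: 0.5 * 0.5 = 0.25
Sum(p_i * q_i) = 0.2475 + 0.2275 + 0.2464 + 0.2331 + 0.2016 + 0.2475 + 0.25 = 1.6536
KR-20 = (k/(k-1)) * (1 - Sum(p_i*q_i) / Var_total)
= (7/6) * (1 - 1.6536/3.76)
= 1.1667 * 0.5602
KR-20 = 0.6536

0.6536


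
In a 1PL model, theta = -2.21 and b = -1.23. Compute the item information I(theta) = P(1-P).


P = 1/(1+exp(-(-2.21--1.23))) = 0.2729
I = P*(1-P) = 0.2729 * 0.7271
I = 0.1984

0.1984


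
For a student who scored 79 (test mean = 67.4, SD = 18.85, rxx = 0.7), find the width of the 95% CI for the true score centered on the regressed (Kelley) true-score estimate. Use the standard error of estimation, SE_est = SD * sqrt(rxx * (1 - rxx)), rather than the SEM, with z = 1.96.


True score estimate = 0.7*79 + 0.3*67.4 = 75.52
SE_est = SD * sqrt(rxx * (1 - rxx)) = 18.85 * sqrt(0.7 * 0.3) = 18.85 * sqrt(0.21) = 8.638155
CI = T_est +/- z * SE_est, so width = 2 * z * SE_est = 2 * 1.96 * 8.638155
Width = 33.8616

33.8616


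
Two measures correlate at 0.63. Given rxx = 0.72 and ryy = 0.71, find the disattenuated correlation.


r_corrected = rxy / sqrt(rxx * ryy)
= 0.63 / sqrt(0.72 * 0.71)
= 0.63 / sqrt(0.5112)
= 0.63 / 0.714983
r_corrected = 0.8811

0.8811


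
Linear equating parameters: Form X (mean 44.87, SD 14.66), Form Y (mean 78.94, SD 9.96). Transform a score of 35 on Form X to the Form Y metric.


slope = SD_Y / SD_X = 9.96 / 14.66 ~ 0.6794
intercept = mean_Y - slope * mean_X = 78.94 - (9.96 / 14.66) * 44.87 ~ 48.4553
Y = slope * X + intercept. To avoid rounding drift from the rounded slope/intercept, evaluate the equivalent form Y = mean_Y + SD_Y * (X - mean_X) / SD_X at full precision:
Y = 78.94 + 9.96 * (35 - 44.87) / 14.66
Y = 78.94 - 9.96 * 9.87 / 14.66
Y = 78.94 - 98.3052 / 14.66
Y = 78.94 - 6.7057
Y = 72.2343

72.2343


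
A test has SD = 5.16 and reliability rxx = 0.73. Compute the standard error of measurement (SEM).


SEM = SD * sqrt(1 - rxx)
SEM = 5.16 * sqrt(1 - 0.73)
SEM = 5.16 * sqrt(0.27) = 5.16 * 0.519615
SEM = 2.6812

2.6812


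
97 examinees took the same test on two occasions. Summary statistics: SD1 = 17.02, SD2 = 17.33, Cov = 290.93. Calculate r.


r = cov(X,Y) / (SD_X * SD_Y)
r = 290.93 / (17.02 * 17.33)
r = 290.93 / 294.9566
r = 0.9863

0.9863


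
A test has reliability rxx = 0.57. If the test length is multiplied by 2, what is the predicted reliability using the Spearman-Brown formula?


r_new = (n * rxx) / (1 + (n-1) * rxx)
r_new = (2 * 0.57) / (1 + 1 * 0.57)
r_new = 1.14 / 1.57
r_new = 0.7261

0.7261


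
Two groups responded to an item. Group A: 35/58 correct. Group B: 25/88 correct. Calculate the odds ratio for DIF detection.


Odds_A = 35/23 = 1.5217
Odds_B = 25/63 = 0.3968
OR = Odds_A / Odds_B = 1.5217 / 0.3968
Exactly, OR = (35 * 63) / (23 * 25) = 2205 / 575
OR = 3.8348

3.8348


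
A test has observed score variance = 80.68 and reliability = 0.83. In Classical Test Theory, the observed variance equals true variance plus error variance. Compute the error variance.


var_true = rxx * var_obs = 0.83 * 80.68 = 66.9644
var_error = var_obs - var_true
var_error = 80.68 - 66.9644
var_error = 13.7156

13.7156


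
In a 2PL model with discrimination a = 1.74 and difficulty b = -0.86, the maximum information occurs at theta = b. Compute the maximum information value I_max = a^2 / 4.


For 2PL, max info at theta = b = -0.86
I_max = a^2 / 4 = 1.74^2 / 4
= 3.0276 / 4
I_max = 0.7569

0.7569


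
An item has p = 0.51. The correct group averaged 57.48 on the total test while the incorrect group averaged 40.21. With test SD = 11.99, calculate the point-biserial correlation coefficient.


q = 1 - p = 0.49
rpb = ((M1 - M0) / SD) * sqrt(p * q)
rpb = ((57.48 - 40.21) / 11.99) * sqrt(0.51 * 0.49)
rpb = 0.72

0.72


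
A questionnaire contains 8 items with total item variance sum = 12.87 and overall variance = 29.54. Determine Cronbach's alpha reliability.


alpha = (k/(k-1)) * (1 - sum(si^2)/s_total^2)
= (8/7) * (1 - 12.87/29.54)
alpha = 0.6449

0.6449


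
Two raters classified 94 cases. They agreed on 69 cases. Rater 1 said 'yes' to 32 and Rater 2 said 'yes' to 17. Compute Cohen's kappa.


P_o = 69/94 = 0.734043
P_e = (32*17 + 62*77) / 8836 = 0.601856
kappa = (P_o - P_e) / (1 - P_e)
kappa = (0.734043 - 0.601856) / (1 - 0.601856)
kappa = 0.332

0.332


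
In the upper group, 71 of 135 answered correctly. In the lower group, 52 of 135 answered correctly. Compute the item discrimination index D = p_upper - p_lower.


p_upper = 71/135 = 0.5259
p_lower = 52/135 = 0.3852
D = 0.5259 - 0.3852 = 0.1407

0.1407


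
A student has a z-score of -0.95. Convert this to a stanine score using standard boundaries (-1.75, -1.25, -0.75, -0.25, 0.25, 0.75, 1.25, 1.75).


Stanine boundaries: [-1.75, -1.25, -0.75, -0.25, 0.25, 0.75, 1.25, 1.75]
z = -0.95
Check each boundary:
  z >= -1.75 -> could be stanine 2
  z >= -1.25 -> could be stanine 3
  z < -0.75
  z < -0.25
  z < 0.25
  z < 0.75
  z < 1.25
  z < 1.75
Highest qualifying boundary gives stanine = 3

3


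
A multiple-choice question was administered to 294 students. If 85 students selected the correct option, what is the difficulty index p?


Item difficulty p = number correct / total examinees
p = 85 / 294
p = 0.2891

0.2891


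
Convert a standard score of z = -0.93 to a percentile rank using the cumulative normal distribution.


CDF(z) = 0.5 * (1 + erf(z/sqrt(2)))
erf(-0.6576) = -0.6476
CDF = 0.1762
Percentile rank = 0.1762 * 100 = 17.62

17.62


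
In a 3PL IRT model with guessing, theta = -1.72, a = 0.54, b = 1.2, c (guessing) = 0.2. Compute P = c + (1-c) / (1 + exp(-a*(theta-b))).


logit = 0.54*(-1.72 - 1.2) = -1.5768
P* = 1/(1 + exp(--1.5768)) = 0.1712
P = 0.2 + (1 - 0.2) * 0.1712
P = 0.337

0.337


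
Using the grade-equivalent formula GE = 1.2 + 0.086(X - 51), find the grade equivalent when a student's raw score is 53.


raw - median = 53 - 51 = 2
slope * diff = 0.086 * 2 = 0.172
GE = 1.2 + 0.172
GE = 1.372

1.372


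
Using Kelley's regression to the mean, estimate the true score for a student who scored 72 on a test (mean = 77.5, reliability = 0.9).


T_est = rxx * X + (1 - rxx) * mean
T_est = 0.9 * 72 + 0.1 * 77.5
T_est = 64.8 + 7.75
T_est = 72.55

72.55


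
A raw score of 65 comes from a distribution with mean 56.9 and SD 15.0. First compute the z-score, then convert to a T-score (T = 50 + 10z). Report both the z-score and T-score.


z = (X - mean) / SD = (65 - 56.9) / 15.0
z = 8.1 / 15.0
z = 0.54
T-score = T = 50 + 10z
Carry z at full precision (z = 8.1 / 15.0) into the conversion:
T-score = 50 + 10 * (8.1 / 15.0) = 50 + 81 / 15.0
T-score = 50 + 5.4
T-score = 55.4

55.4


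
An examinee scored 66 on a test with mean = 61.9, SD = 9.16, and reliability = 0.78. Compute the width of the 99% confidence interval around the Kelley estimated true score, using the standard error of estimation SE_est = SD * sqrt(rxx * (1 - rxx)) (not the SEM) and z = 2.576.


True score estimate = 0.78*66 + 0.22*61.9 = 65.098
SE_est = SD * sqrt(rxx * (1 - rxx)) = 9.16 * sqrt(0.78 * 0.22) = 9.16 * sqrt(0.1716) = 3.794496
CI = T_est +/- z * SE_est, so width = 2 * z * SE_est = 2 * 2.576 * 3.794496
Width = 19.5492

19.5492


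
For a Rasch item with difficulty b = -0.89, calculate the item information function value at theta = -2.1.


P = 1/(1+exp(-(-2.1--0.89))) = 0.2297
I = P*(1-P) = 0.2297 * 0.7703
I = 0.1769

0.1769


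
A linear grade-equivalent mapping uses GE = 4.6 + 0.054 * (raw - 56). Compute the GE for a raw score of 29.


raw - median = 29 - 56 = -27
slope * diff = 0.054 * -27 = -1.458
GE = 4.6 + -1.458
GE = 3.142

3.142


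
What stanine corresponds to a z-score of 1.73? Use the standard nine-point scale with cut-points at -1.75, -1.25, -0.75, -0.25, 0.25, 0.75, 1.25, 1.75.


Stanine boundaries: [-1.75, -1.25, -0.75, -0.25, 0.25, 0.75, 1.25, 1.75]
z = 1.73
Check each boundary:
  z >= -1.75 -> could be stanine 2
  z >= -1.25 -> could be stanine 3
  z >= -0.75 -> could be stanine 4
  z >= -0.25 -> could be stanine 5
  z >= 0.25 -> could be stanine 6
  z >= 0.75 -> could be stanine 7
  z >= 1.25 -> could be stanine 8
  z < 1.75
Highest qualifying boundary gives stanine = 8

8


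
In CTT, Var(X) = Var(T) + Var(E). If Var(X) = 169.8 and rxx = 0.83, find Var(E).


var_true = rxx * var_obs = 0.83 * 169.8 = 140.934
var_error = var_obs - var_true
var_error = 169.8 - 140.934
var_error = 28.866

28.866


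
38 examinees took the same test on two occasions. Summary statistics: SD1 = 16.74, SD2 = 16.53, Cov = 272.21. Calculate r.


r = cov(X,Y) / (SD_X * SD_Y)
r = 272.21 / (16.74 * 16.53)
r = 272.21 / 276.7122
r = 0.9837

0.9837


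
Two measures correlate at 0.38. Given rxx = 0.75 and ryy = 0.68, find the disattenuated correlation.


r_corrected = rxy / sqrt(rxx * ryy)
= 0.38 / sqrt(0.75 * 0.68)
= 0.38 / sqrt(0.51)
= 0.38 / 0.714143
r_corrected = 0.5321

0.5321


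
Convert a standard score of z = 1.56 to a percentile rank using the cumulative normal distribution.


CDF(z) = 0.5 * (1 + erf(z/sqrt(2)))
erf(1.1031) = 0.8812
CDF = 0.9406
Percentile rank = 0.9406 * 100 = 94.06

94.06


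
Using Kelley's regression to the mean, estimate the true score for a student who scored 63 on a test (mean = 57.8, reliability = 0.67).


T_est = rxx * X + (1 - rxx) * mean
T_est = 0.67 * 63 + 0.33 * 57.8
T_est = 42.21 + 19.074
T_est = 61.284

61.284


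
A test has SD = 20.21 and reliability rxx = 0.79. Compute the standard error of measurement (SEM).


SEM = SD * sqrt(1 - rxx)
SEM = 20.21 * sqrt(1 - 0.79)
SEM = 20.21 * sqrt(0.21) = 20.21 * 0.458258
SEM = 9.2614

9.2614


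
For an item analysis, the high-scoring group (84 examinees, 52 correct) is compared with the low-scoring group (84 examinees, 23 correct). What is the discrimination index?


p_upper = 52/84 = 0.619
p_lower = 23/84 = 0.2738
D = 0.619 - 0.2738 = 0.3452

0.3452


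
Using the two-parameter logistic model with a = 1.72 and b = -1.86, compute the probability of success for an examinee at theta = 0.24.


a*(theta - b) = 1.72 * (0.24 - -1.86) = 3.612
exp(-3.612) = 0.027
P = 1 / (1 + 0.027)
P = 0.9737

0.9737


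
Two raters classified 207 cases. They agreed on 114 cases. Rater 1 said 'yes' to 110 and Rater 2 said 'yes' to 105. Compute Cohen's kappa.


P_o = 114/207 = 0.550725
P_e = (110*105 + 97*102) / 42849 = 0.500455
kappa = (P_o - P_e) / (1 - P_e)
kappa = (0.550725 - 0.500455) / (1 - 0.500455)
kappa = 0.1006

0.1006


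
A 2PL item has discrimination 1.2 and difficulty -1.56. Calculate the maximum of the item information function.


For 2PL, max info at theta = b = -1.56
I_max = a^2 / 4 = 1.2^2 / 4
= 1.44 / 4
I_max = 0.36

0.36


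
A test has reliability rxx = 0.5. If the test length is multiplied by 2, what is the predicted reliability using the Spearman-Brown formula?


r_new = (n * rxx) / (1 + (n-1) * rxx)
r_new = (2 * 0.5) / (1 + 1 * 0.5)
r_new = 1.0 / 1.5
r_new = 0.6667

0.6667


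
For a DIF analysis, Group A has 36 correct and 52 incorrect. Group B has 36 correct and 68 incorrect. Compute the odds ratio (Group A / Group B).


Odds_A = 36/52 = 0.6923
Odds_B = 36/68 = 0.5294
OR = Odds_A / Odds_B = 0.6923 / 0.5294
Exactly, OR = (36 * 68) / (52 * 36) = 2448 / 1872
OR = 1.3077

1.3077


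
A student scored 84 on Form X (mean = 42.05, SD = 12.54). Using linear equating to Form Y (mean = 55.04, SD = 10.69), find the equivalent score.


slope = SD_Y / SD_X = 10.69 / 12.54 ~ 0.8525
intercept = mean_Y - slope * mean_X = 55.04 - (10.69 / 12.54) * 42.05 ~ 19.1935
Y = slope * X + intercept. To avoid rounding drift from the rounded slope/intercept, evaluate the equivalent form Y = mean_Y + SD_Y * (X - mean_X) / SD_X at full precision:
Y = 55.04 + 10.69 * (84 - 42.05) / 12.54
Y = 55.04 + 10.69 * 41.95 / 12.54
Y = 55.04 + 448.4455 / 12.54
Y = 55.04 + 35.7612
Y = 90.8012

90.8012


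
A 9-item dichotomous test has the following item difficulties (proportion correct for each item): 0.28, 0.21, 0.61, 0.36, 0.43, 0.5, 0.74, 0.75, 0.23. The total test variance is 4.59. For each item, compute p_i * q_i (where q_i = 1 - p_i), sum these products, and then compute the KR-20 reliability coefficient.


For each item, compute p_i * q_i:
  Item 1: 0.28 * 0.72 = 0.2016
  Item 2: 0.21 * 0.79 = 0.1659
  Item 3: 0.61 * 0.39 = 0.2379
  Item 4: 0.36 * 0.64 = 0.2304
  Item 5: 0.43 * 0.57 = 0.2451
  Item 6: 0.5 * 0.5 = 0.25
  Item 7: 0.74 * 0.26 = 0.1924
  Item 8: 0.75 * 0.25 = 0.1875
  Item 9: 0.23 * 0.77 = 0.1771
Sum(p_i * q_i) = 0.2016 + 0.1659 + 0.2379 + 0.2304 + 0.2451 + 0.25 + 0.1924 + 0.1875 + 0.1771 = 1.8879
KR-20 = (k/(k-1)) * (1 - Sum(p_i*q_i) / Var_total)
= (9/8) * (1 - 1.8879/4.59)
= 1.125 * 0.5887
KR-20 = 0.6623

0.6623


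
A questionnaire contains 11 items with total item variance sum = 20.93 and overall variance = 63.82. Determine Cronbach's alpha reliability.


alpha = (k/(k-1)) * (1 - sum(si^2)/s_total^2)
= (11/10) * (1 - 20.93/63.82)
alpha = 0.7393

0.7393


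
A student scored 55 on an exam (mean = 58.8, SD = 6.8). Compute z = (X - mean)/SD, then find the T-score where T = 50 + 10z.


z = (X - mean) / SD = (55 - 58.8) / 6.8
z = -3.8 / 6.8
z = -0.5588
T-score = T = 50 + 10z
Carry z at full precision (z = -3.8 / 6.8) into the conversion:
T-score = 50 + 10 * (-3.8 / 6.8) = 50 + -38 / 6.8
T-score = 50 + -5.5882
T-score = 44.4118

44.4118


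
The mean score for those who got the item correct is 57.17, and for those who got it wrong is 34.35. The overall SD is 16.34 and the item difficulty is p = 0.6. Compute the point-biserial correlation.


q = 1 - p = 0.4
rpb = ((M1 - M0) / SD) * sqrt(p * q)
rpb = ((57.17 - 34.35) / 16.34) * sqrt(0.6 * 0.4)
rpb = 0.6842

0.6842


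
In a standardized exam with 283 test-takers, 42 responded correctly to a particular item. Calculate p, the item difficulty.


Item difficulty p = number correct / total examinees
p = 42 / 283
p = 0.1484

0.1484


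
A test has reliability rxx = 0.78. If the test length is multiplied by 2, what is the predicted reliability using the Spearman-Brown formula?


r_new = (n * rxx) / (1 + (n-1) * rxx)
r_new = (2 * 0.78) / (1 + 1 * 0.78)
r_new = 1.56 / 1.78
r_new = 0.8764

0.8764


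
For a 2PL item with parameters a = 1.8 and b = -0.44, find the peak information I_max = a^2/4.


For 2PL, max info at theta = b = -0.44
I_max = a^2 / 4 = 1.8^2 / 4
= 3.24 / 4
I_max = 0.81

0.81


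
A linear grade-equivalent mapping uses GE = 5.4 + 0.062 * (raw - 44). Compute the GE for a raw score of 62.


raw - median = 62 - 44 = 18
slope * diff = 0.062 * 18 = 1.116
GE = 5.4 + 1.116
GE = 6.516

6.516


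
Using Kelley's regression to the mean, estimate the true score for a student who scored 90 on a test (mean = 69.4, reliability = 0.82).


T_est = rxx * X + (1 - rxx) * mean
T_est = 0.82 * 90 + 0.18 * 69.4
T_est = 73.8 + 12.492
T_est = 86.292

86.292


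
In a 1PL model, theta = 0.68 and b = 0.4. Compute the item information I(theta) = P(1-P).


P = 1/(1+exp(-(0.68-0.4))) = 0.5695
I = P*(1-P) = 0.5695 * 0.4305
I = 0.2452

0.2452


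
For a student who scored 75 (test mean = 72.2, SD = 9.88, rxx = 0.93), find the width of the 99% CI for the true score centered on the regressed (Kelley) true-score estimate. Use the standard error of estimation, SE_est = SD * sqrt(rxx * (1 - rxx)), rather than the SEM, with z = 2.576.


True score estimate = 0.93*75 + 0.07*72.2 = 74.804
SE_est = SD * sqrt(rxx * (1 - rxx)) = 9.88 * sqrt(0.93 * 0.07) = 9.88 * sqrt(0.0651) = 2.520853
CI = T_est +/- z * SE_est, so width = 2 * z * SE_est = 2 * 2.576 * 2.520853
Width = 12.9874

12.9874


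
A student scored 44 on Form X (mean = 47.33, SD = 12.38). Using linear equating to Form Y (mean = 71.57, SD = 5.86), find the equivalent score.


slope = SD_Y / SD_X = 5.86 / 12.38 ~ 0.4733
intercept = mean_Y - slope * mean_X = 71.57 - (5.86 / 12.38) * 47.33 ~ 49.1666
Y = slope * X + intercept. To avoid rounding drift from the rounded slope/intercept, evaluate the equivalent form Y = mean_Y + SD_Y * (X - mean_X) / SD_X at full precision:
Y = 71.57 + 5.86 * (44 - 47.33) / 12.38
Y = 71.57 - 5.86 * 3.33 / 12.38
Y = 71.57 - 19.5138 / 12.38
Y = 71.57 - 1.5762
Y = 69.9938

69.9938


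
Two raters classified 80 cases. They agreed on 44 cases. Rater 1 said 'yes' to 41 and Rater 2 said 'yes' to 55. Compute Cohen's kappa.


P_o = 44/80 = 0.55
P_e = (41*55 + 39*25) / 6400 = 0.504687
kappa = (P_o - P_e) / (1 - P_e)
kappa = (0.55 - 0.504687) / (1 - 0.504687)
kappa = 0.0915

0.0915


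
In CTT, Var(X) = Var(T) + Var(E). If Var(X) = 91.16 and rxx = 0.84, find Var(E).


var_true = rxx * var_obs = 0.84 * 91.16 = 76.5744
var_error = var_obs - var_true
var_error = 91.16 - 76.5744
var_error = 14.5856

14.5856


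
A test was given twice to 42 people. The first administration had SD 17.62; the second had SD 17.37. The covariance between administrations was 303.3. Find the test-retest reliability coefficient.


r = cov(X,Y) / (SD_X * SD_Y)
r = 303.3 / (17.62 * 17.37)
r = 303.3 / 306.0594
r = 0.991

0.991


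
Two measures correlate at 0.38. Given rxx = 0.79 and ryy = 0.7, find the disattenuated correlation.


r_corrected = rxy / sqrt(rxx * ryy)
= 0.38 / sqrt(0.79 * 0.7)
= 0.38 / sqrt(0.553)
= 0.38 / 0.74364
r_corrected = 0.511

0.511


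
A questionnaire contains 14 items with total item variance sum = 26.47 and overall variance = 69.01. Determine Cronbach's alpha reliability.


alpha = (k/(k-1)) * (1 - sum(si^2)/s_total^2)
= (14/13) * (1 - 26.47/69.01)
alpha = 0.6639

0.6639


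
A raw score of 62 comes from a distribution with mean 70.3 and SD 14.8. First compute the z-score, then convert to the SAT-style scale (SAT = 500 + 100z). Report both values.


z = (X - mean) / SD = (62 - 70.3) / 14.8
z = -8.3 / 14.8
z = -0.5608
SAT-scale = SAT = 500 + 100z
Carry z at full precision (z = -8.3 / 14.8) into the conversion:
SAT-scale = 500 + 100 * (-8.3 / 14.8) = 500 + -830 / 14.8
SAT-scale = 500 + -56.0811
SAT-scale = 443.9189

443.9189


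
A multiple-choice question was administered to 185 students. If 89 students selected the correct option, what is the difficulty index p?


Item difficulty p = number correct / total examinees
p = 89 / 185
p = 0.4811

0.4811


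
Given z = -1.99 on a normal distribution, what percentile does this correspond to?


CDF(z) = 0.5 * (1 + erf(z/sqrt(2)))
erf(-1.4071) = -0.9534
CDF = 0.0233
Percentile rank = 0.0233 * 100 = 2.33

2.33


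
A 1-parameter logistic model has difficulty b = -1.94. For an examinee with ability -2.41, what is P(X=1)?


theta - b = -2.41 - -1.94 = -0.47
exp(-(theta - b)) = exp(0.47) = 1.6
P = 1 / (1 + 1.6)
P = 0.3846

0.3846


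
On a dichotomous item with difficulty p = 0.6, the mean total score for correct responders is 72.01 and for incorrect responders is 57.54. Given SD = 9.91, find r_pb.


q = 1 - p = 0.4
rpb = ((M1 - M0) / SD) * sqrt(p * q)
rpb = ((72.01 - 57.54) / 9.91) * sqrt(0.6 * 0.4)
rpb = 0.7153

0.7153


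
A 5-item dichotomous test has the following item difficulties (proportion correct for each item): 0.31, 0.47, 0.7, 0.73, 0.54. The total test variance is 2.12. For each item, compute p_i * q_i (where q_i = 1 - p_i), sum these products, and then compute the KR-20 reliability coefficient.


For each item, compute p_i * q_i:
  Item 1: 0.31 * 0.69 = 0.2139
  Item 2: 0.47 * 0.53 = 0.2491
  Item 3: 0.7 * 0.3 = 0.21
  Item 4: 0.73 * 0.27 = 0.1971
  Item 5: 0.54 * 0.46 = 0.2484
Sum(p_i * q_i) = 0.2139 + 0.2491 + 0.21 + 0.1971 + 0.2484 = 1.1185
KR-20 = (k/(k-1)) * (1 - Sum(p_i*q_i) / Var_total)
= (5/4) * (1 - 1.1185/2.12)
= 1.25 * 0.4724
KR-20 = 0.5905

0.5905


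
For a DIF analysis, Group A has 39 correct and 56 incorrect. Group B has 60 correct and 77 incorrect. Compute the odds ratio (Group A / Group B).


Odds_A = 39/56 = 0.6964
Odds_B = 60/77 = 0.7792
OR = Odds_A / Odds_B = 0.6964 / 0.7792
Exactly, OR = (39 * 77) / (56 * 60) = 3003 / 3360
OR = 0.8938

0.8938


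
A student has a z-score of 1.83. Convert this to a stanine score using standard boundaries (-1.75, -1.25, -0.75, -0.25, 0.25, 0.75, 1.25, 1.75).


Stanine boundaries: [-1.75, -1.25, -0.75, -0.25, 0.25, 0.75, 1.25, 1.75]
z = 1.83
Check each boundary:
  z >= -1.75 -> could be stanine 2
  z >= -1.25 -> could be stanine 3
  z >= -0.75 -> could be stanine 4
  z >= -0.25 -> could be stanine 5
  z >= 0.25 -> could be stanine 6
  z >= 0.75 -> could be stanine 7
  z >= 1.25 -> could be stanine 8
  z >= 1.75 -> could be stanine 9
Highest qualifying boundary gives stanine = 9

9


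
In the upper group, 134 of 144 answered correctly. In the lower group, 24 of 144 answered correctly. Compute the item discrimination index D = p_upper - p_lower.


p_upper = 134/144 = 0.9306
p_lower = 24/144 = 0.1667
D = 0.9306 - 0.1667 = 0.7639

0.7639


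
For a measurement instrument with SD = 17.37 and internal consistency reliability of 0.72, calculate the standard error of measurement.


SEM = SD * sqrt(1 - rxx)
SEM = 17.37 * sqrt(1 - 0.72)
SEM = 17.37 * sqrt(0.28) = 17.37 * 0.52915
SEM = 9.1913

9.1913


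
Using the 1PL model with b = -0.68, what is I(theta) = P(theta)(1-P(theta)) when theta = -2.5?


P = 1/(1+exp(-(-2.5--0.68))) = 0.1394
I = P*(1-P) = 0.1394 * 0.8606
I = 0.12

0.12


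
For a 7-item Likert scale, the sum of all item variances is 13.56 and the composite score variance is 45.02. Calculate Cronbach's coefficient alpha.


alpha = (k/(k-1)) * (1 - sum(si^2)/s_total^2)
= (7/6) * (1 - 13.56/45.02)
alpha = 0.8153

0.8153


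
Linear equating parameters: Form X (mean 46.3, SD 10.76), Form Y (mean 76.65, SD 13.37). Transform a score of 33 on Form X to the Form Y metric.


slope = SD_Y / SD_X = 13.37 / 10.76 ~ 1.2426
intercept = mean_Y - slope * mean_X = 76.65 - (13.37 / 10.76) * 46.3 ~ 19.1192
Y = slope * X + intercept. To avoid rounding drift from the rounded slope/intercept, evaluate the equivalent form Y = mean_Y + SD_Y * (X - mean_X) / SD_X at full precision:
Y = 76.65 + 13.37 * (33 - 46.3) / 10.76
Y = 76.65 - 13.37 * 13.3 / 10.76
Y = 76.65 - 177.821 / 10.76
Y = 76.65 - 16.5261
Y = 60.1239

60.1239


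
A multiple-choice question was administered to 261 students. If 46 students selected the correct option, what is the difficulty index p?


Item difficulty p = number correct / total examinees
p = 46 / 261
p = 0.1762

0.1762


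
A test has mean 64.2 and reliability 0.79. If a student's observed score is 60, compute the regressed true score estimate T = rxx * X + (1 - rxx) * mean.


T_est = rxx * X + (1 - rxx) * mean
T_est = 0.79 * 60 + 0.21 * 64.2
T_est = 47.4 + 13.482
T_est = 60.882

60.882


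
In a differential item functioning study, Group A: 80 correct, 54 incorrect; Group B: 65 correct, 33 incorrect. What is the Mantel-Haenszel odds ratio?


Odds_A = 80/54 = 1.4815
Odds_B = 65/33 = 1.9697
OR = Odds_A / Odds_B = 1.4815 / 1.9697
Exactly, OR = (80 * 33) / (54 * 65) = 2640 / 3510
OR = 0.7521

0.7521


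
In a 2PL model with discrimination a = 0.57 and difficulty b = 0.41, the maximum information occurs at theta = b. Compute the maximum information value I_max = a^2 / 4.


For 2PL, max info at theta = b = 0.41
I_max = a^2 / 4 = 0.57^2 / 4
= 0.3249 / 4
I_max = 0.0812

0.0812


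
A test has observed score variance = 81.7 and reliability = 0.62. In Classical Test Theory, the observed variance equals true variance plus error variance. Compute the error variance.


var_true = rxx * var_obs = 0.62 * 81.7 = 50.654
var_error = var_obs - var_true
var_error = 81.7 - 50.654
var_error = 31.046

31.046


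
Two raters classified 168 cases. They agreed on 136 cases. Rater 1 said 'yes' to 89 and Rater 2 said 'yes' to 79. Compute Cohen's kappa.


P_o = 136/168 = 0.809524
P_e = (89*79 + 79*89) / 28224 = 0.498228
kappa = (P_o - P_e) / (1 - P_e)
kappa = (0.809524 - 0.498228) / (1 - 0.498228)
kappa = 0.6204

0.6204


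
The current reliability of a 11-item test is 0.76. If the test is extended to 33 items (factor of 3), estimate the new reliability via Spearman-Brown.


r_new = (n * rxx) / (1 + (n-1) * rxx)
r_new = (3 * 0.76) / (1 + 2 * 0.76)
r_new = 2.28 / 2.52
r_new = 0.9048

0.9048


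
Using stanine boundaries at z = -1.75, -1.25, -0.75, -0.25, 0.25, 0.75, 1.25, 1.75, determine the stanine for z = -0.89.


Stanine boundaries: [-1.75, -1.25, -0.75, -0.25, 0.25, 0.75, 1.25, 1.75]
z = -0.89
Check each boundary:
  z >= -1.75 -> could be stanine 2
  z >= -1.25 -> could be stanine 3
  z < -0.75
  z < -0.25
  z < 0.25
  z < 0.75
  z < 1.25
  z < 1.75
Highest qualifying boundary gives stanine = 3

3


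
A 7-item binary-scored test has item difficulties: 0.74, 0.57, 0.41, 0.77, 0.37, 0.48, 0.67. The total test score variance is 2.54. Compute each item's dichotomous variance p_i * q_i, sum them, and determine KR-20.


For each item, compute p_i * q_i:
  Item 1: 0.74 * 0.26 = 0.1924
  Item 2: 0.57 * 0.43 = 0.2451
  Item 3: 0.41 * 0.59 = 0.2419
  Item 4: 0.77 * 0.23 = 0.1771
  Item 5: 0.37 * 0.63 = 0.2331
  Item 6: 0.48 * 0.52 = 0.2496
  Item 7: 0.67 * 0.33 = 0.2211
Sum(p_i * q_i) = 0.1924 + 0.2451 + 0.2419 + 0.1771 + 0.2331 + 0.2496 + 0.2211 = 1.5603
KR-20 = (k/(k-1)) * (1 - Sum(p_i*q_i) / Var_total)
= (7/6) * (1 - 1.5603/2.54)
= 1.1667 * 0.3857
KR-20 = 0.45

0.45


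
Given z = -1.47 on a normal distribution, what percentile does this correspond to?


CDF(z) = 0.5 * (1 + erf(z/sqrt(2)))
erf(-1.0394) = -0.8584
CDF = 0.0708
Percentile rank = 0.0708 * 100 = 7.08

7.08


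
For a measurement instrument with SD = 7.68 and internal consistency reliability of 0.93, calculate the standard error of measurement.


SEM = SD * sqrt(1 - rxx)
SEM = 7.68 * sqrt(1 - 0.93)
SEM = 7.68 * sqrt(0.07) = 7.68 * 0.264575
SEM = 2.0319

2.0319


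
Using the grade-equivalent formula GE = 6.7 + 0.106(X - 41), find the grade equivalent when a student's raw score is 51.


raw - median = 51 - 41 = 10
slope * diff = 0.106 * 10 = 1.06
GE = 6.7 + 1.06
GE = 7.76

7.76


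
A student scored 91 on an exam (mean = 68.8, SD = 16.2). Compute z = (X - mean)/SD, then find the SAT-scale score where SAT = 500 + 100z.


z = (X - mean) / SD = (91 - 68.8) / 16.2
z = 22.2 / 16.2
z = 1.3704
SAT-scale = SAT = 500 + 100z
Carry z at full precision (z = 22.2 / 16.2) into the conversion:
SAT-scale = 500 + 100 * (22.2 / 16.2) = 500 + 2220 / 16.2
SAT-scale = 500 + 137.037
SAT-scale = 637.037

637.037


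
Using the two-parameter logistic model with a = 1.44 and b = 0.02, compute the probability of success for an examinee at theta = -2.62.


a*(theta - b) = 1.44 * (-2.62 - 0.02) = -3.8016
exp(--3.8016) = 44.7728
P = 1 / (1 + 44.7728)
P = 0.0218

0.0218


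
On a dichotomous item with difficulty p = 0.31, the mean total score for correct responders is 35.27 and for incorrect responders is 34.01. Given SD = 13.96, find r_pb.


q = 1 - p = 0.69
rpb = ((M1 - M0) / SD) * sqrt(p * q)
rpb = ((35.27 - 34.01) / 13.96) * sqrt(0.31 * 0.69)
rpb = 0.0417

0.0417


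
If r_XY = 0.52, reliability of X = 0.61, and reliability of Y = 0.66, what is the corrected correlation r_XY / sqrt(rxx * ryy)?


r_corrected = rxy / sqrt(rxx * ryy)
= 0.52 / sqrt(0.61 * 0.66)
= 0.52 / sqrt(0.4026)
= 0.52 / 0.634508
r_corrected = 0.8195

0.8195


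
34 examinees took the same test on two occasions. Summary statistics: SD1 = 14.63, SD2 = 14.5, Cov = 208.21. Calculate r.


r = cov(X,Y) / (SD_X * SD_Y)
r = 208.21 / (14.63 * 14.5)
r = 208.21 / 212.135
r = 0.9815

0.9815


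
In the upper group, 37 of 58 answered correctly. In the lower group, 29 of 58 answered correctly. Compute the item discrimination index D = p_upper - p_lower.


p_upper = 37/58 = 0.6379
p_lower = 29/58 = 0.5
D = 0.6379 - 0.5 = 0.1379

0.1379


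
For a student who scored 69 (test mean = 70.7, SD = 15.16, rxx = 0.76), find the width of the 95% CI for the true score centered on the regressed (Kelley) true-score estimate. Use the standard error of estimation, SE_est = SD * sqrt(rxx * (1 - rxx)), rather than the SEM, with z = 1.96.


True score estimate = 0.76*69 + 0.24*70.7 = 69.408
SE_est = SD * sqrt(rxx * (1 - rxx)) = 15.16 * sqrt(0.76 * 0.24) = 15.16 * sqrt(0.1824) = 6.47458
CI = T_est +/- z * SE_est, so width = 2 * z * SE_est = 2 * 1.96 * 6.47458
Width = 25.3804

25.3804


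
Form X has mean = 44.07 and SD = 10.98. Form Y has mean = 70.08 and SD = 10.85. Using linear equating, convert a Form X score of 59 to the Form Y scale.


slope = SD_Y / SD_X = 10.85 / 10.98 ~ 0.9882
intercept = mean_Y - slope * mean_X = 70.08 - (10.85 / 10.98) * 44.07 ~ 26.5318
Y = slope * X + intercept. To avoid rounding drift from the rounded slope/intercept, evaluate the equivalent form Y = mean_Y + SD_Y * (X - mean_X) / SD_X at full precision:
Y = 70.08 + 10.85 * (59 - 44.07) / 10.98
Y = 70.08 + 10.85 * 14.93 / 10.98
Y = 70.08 + 161.9905 / 10.98
Y = 70.08 + 14.7532
Y = 84.8332

84.8332


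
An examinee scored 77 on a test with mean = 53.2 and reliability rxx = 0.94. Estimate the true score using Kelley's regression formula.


T_est = rxx * X + (1 - rxx) * mean
T_est = 0.94 * 77 + 0.06 * 53.2
T_est = 72.38 + 3.192
T_est = 75.572

75.572


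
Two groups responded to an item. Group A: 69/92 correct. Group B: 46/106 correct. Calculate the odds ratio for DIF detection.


Odds_A = 69/23 = 3.0
Odds_B = 46/60 = 0.7667
OR = Odds_A / Odds_B = 3.0 / 0.7667
Exactly, OR = (69 * 60) / (23 * 46) = 4140 / 1058
OR = 3.913

3.913


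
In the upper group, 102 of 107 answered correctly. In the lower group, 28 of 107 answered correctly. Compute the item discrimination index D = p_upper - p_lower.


p_upper = 102/107 = 0.9533
p_lower = 28/107 = 0.2617
D = 0.9533 - 0.2617 = 0.6916

0.6916


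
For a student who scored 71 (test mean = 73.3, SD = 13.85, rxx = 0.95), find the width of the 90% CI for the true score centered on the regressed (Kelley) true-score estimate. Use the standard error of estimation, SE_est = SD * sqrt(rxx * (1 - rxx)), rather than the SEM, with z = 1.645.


True score estimate = 0.95*71 + 0.05*73.3 = 71.115
SE_est = SD * sqrt(rxx * (1 - rxx)) = 13.85 * sqrt(0.95 * 0.05) = 13.85 * sqrt(0.0475) = 3.018538
CI = T_est +/- z * SE_est, so width = 2 * z * SE_est = 2 * 1.645 * 3.018538
Width = 9.931

9.931


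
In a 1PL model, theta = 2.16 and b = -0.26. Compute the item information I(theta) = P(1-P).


P = 1/(1+exp(-(2.16--0.26))) = 0.9183
I = P*(1-P) = 0.9183 * 0.0817
I = 0.075

0.075


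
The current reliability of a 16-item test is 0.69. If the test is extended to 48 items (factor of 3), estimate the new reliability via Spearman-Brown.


r_new = (n * rxx) / (1 + (n-1) * rxx)
r_new = (3 * 0.69) / (1 + 2 * 0.69)
r_new = 2.07 / 2.38
r_new = 0.8697

0.8697


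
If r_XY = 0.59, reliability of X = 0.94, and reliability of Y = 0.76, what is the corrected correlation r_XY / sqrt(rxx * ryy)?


r_corrected = rxy / sqrt(rxx * ryy)
= 0.59 / sqrt(0.94 * 0.76)
= 0.59 / sqrt(0.7144)
= 0.59 / 0.845222
r_corrected = 0.698

0.698


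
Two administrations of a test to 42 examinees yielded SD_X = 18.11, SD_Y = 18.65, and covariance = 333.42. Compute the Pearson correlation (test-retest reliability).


r = cov(X,Y) / (SD_X * SD_Y)
r = 333.42 / (18.11 * 18.65)
r = 333.42 / 337.7515
r = 0.9872

0.9872


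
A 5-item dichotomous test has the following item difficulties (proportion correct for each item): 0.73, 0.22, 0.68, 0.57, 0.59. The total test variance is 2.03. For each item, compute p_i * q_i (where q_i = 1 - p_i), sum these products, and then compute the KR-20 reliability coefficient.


For each item, compute p_i * q_i:
  Item 1: 0.73 * 0.27 = 0.1971
  Item 2: 0.22 * 0.78 = 0.1716
  Item 3: 0.68 * 0.32 = 0.2176
  Item 4: 0.57 * 0.43 = 0.2451
  Item 5: 0.59 * 0.41 = 0.2419
Sum(p_i * q_i) = 0.1971 + 0.1716 + 0.2176 + 0.2451 + 0.2419 = 1.0733
KR-20 = (k/(k-1)) * (1 - Sum(p_i*q_i) / Var_total)
= (5/4) * (1 - 1.0733/2.03)
= 1.25 * 0.4713
KR-20 = 0.5891

0.5891


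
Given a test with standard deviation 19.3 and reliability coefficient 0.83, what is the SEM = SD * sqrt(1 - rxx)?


SEM = SD * sqrt(1 - rxx)
SEM = 19.3 * sqrt(1 - 0.83)
SEM = 19.3 * sqrt(0.17) = 19.3 * 0.412311
SEM = 7.9576

7.9576
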